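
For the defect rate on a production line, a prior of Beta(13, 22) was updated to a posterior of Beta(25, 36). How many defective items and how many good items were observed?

Under Beta–binomial conjugacy the posterior parameters are (a+s, b+f).
Match parameters: s=25−13=12, f=36−22=14.

12 defective items and 14 good items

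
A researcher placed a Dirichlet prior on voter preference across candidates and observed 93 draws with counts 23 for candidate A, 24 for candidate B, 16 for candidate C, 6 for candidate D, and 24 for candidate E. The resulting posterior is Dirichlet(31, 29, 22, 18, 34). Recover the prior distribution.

For a Dirichlet(α) prior with multinomial counts c, the posterior is Dirichlet(α + c) componentwise.
Subtract each count from the matching posterior parameter: 31−23=8, 29−24=5, 22−16=6, 18−6=12, 34−24=10.

Dirichlet(8, 5, 6, 12, 10)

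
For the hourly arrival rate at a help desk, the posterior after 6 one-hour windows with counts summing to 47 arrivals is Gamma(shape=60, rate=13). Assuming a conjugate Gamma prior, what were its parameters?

Gamma(shape=13, rate=7)

A Gamma(α, β) prior (rate parametrization) on a Poisson rate with n observations summing to S gives posterior Gamma(α+S, β+n).
So α = 60 − 47 = 13 and β = 13 − 6 = 7.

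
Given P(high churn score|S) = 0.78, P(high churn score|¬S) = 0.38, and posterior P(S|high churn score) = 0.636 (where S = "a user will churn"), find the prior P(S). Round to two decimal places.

In odds form, posterior odds = prior odds × likelihood ratio, so prior odds = posterior odds ÷ LR.
Posterior odds = 0.636/(1−0.636) = 1.7473. LR = 0.78/0.38 = 2.0526.
Prior odds = 1.7473/2.0526 = 0.8513, so P(S) = 0.8513/(1+0.8513) ≈ 0.46.

P(S) = 0.46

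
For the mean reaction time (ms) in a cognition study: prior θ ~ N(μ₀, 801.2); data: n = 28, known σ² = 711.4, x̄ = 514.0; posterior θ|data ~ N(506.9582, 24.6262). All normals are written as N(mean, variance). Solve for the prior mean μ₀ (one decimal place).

μ₀ = 284.9

With known observation variance, the Normal–Normal posterior has precision τ_n = τ₀ + n/σ² and mean μ_n = (τ₀μ₀ + (n/σ²)x̄)/τ_n.
Here τ₀ = 1/801.2 = 0.001248 and τ_data = 28/711.4 = 0.039359, so τ_n = 0.040607.
Rearranging for μ₀: μ₀ = (μ_n·τ_n − τ_data·x̄)/τ₀ = (506.9582·0.040607 − 0.039359·514.0) / 0.001248 = 0.355526/0.001248 ≈ 284.9.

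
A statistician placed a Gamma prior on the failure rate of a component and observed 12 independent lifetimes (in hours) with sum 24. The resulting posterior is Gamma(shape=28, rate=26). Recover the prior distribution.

Gamma(shape=16, rate=2)

For an exponential likelihood with a Gamma(α, β) prior on the rate, n observations with total T give posterior Gamma(α+n, β+T).
So α = 28 − 12 = 16 and β = 26 − 24 = 2.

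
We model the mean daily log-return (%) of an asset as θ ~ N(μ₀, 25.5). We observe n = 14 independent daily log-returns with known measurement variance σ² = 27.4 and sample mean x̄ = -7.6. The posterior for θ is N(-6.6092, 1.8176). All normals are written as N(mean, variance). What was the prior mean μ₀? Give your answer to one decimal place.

μ₀ = 6.3

With known observation variance, the Normal–Normal posterior has precision τ_n = τ₀ + n/σ² and mean μ_n = (τ₀μ₀ + (n/σ²)x̄)/τ_n.
Here τ₀ = 1/25.5 = 0.039216 and τ_data = 14/27.4 = 0.510949, so τ_n = 0.550165.
Rearranging for μ₀: μ₀ = (μ_n·τ_n − τ_data·x̄)/τ₀ = (-6.6092·0.550165 − 0.510949·-7.6) / 0.039216 = 0.247062/0.039216 ≈ 6.3.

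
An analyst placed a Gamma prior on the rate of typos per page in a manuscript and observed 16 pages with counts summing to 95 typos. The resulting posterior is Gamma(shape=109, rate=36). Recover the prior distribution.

Gamma(shape=14, rate=20)

Gamma–Poisson conjugacy: posterior shape = α + Σxᵢ, posterior rate = β + n.
So α = 109 − 95 = 14 and β = 36 − 16 = 20.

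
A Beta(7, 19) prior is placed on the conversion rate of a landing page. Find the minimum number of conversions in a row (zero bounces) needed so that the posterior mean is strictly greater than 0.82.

After k conversions and 0 bounces the posterior is Beta(7+k, 19), with mean (7+k)/(7+19+k).
Set (7+k)/(26+k) > 0.82 and solve: k > (0.82·26 − 7)/(1 − 0.82) = 79.556.
The smallest integer exceeding 79.556 is 80.

k = 80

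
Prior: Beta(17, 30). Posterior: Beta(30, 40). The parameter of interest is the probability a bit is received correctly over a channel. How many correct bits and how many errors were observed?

A Beta(α, β) prior with s successes and f failures in binomial data gives a Beta(α+s, β+f) posterior.
Match parameters: s=30−17=13, f=40−30=10.

13 correct bits and 10 errors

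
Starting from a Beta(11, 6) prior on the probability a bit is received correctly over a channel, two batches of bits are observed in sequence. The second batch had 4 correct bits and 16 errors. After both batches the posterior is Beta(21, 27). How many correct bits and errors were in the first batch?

Because Beta–binomial updating is additive in the counts, the combined data contributed (α_post−α_prior, β_post−β_prior) successes and failures.
Total across both batches: 21−11=10 correct bits, 27−6=21 errors.
Subtract the second batch: 10−4=6 correct bits and 21−16=5 errors.

6 correct bits and 5 errors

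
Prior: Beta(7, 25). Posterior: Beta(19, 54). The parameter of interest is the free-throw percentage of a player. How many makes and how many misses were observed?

Beta is conjugate to the binomial likelihood: posterior = Beta(α+s, β+f).
Match parameters: s=19−7=12, f=54−25=29.

12 makes and 29 misses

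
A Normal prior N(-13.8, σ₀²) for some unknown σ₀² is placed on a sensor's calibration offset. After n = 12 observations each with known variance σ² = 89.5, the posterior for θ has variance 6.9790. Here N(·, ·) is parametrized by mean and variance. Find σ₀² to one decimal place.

Posterior precision equals prior precision plus data precision: 1/σ_n² = 1/σ₀² + n/σ².
So 1/σ₀² = 1/6.9790 − 12/89.5 = 0.143287 − 0.134078 = 0.009209.
Hence σ₀² = 1/0.009209 ≈ 108.6.

σ₀² = 108.6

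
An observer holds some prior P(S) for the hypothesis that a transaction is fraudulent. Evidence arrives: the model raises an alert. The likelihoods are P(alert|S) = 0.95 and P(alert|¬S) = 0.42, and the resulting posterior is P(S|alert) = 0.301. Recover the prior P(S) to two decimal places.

P(S) = 0.16

Bayes' rule in odds form gives O(S|E) = O(S)·[P(E|S)/P(E|¬S)], hence O(S) = O(S|E)/LR.
Posterior odds = 0.301/(1−0.301) = 0.4306. LR = 0.95/0.42 = 2.2619.
Prior odds = 0.4306/2.2619 = 0.1904, so P(S) = 0.1904/(1+0.1904) ≈ 0.16.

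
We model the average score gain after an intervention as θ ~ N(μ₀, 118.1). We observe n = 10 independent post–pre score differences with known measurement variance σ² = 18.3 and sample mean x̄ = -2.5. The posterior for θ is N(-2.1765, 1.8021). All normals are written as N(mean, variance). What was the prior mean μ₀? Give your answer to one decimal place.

With known observation variance, the Normal–Normal posterior has precision τ_n = τ₀ + n/σ² and mean μ_n = (τ₀μ₀ + (n/σ²)x̄)/τ_n.
Here τ₀ = 1/118.1 = 0.008467 and τ_data = 10/18.3 = 0.546448, so τ_n = 0.554915.
Rearranging for μ₀: μ₀ = (μ_n·τ_n − τ_data·x̄)/τ₀ = (-2.1765·0.554915 − 0.546448·-2.5) / 0.008467 = 0.158348/0.008467 ≈ 18.7.

μ₀ = 18.7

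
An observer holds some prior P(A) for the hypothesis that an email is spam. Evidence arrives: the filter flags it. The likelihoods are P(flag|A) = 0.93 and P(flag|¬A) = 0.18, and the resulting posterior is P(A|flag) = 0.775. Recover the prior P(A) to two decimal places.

P(A) = 0.40

In odds form, posterior odds = prior odds × likelihood ratio, so prior odds = posterior odds ÷ LR.
Posterior odds = 0.775/(1−0.775) = 3.4444. LR = 0.93/0.18 = 5.1667.
Prior odds = 3.4444/5.1667 = 0.6667, so P(A) = 0.6667/(1+0.6667) ≈ 0.40.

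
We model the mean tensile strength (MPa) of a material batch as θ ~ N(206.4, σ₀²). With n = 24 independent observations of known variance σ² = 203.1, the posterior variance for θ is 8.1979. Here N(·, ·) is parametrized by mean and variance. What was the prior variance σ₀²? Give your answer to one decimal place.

Posterior precision equals prior precision plus data precision: 1/σ_n² = 1/σ₀² + n/σ².
So 1/σ₀² = 1/8.1979 − 24/203.1 = 0.121982 − 0.118168 = 0.003814.
Hence σ₀² = 1/0.003814 ≈ 262.2.

σ₀² = 262.2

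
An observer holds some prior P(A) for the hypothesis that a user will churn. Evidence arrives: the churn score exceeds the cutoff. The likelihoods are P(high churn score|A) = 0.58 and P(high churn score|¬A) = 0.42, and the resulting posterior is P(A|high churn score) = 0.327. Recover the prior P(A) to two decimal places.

In odds form, posterior odds = prior odds × likelihood ratio, so prior odds = posterior odds ÷ LR.
Posterior odds = 0.327/(1−0.327) = 0.4859. LR = 0.58/0.42 = 1.3810.
Prior odds = 0.4859/1.3810 = 0.3518, so P(A) = 0.3518/(1+0.3518) ≈ 0.26.

P(A) = 0.26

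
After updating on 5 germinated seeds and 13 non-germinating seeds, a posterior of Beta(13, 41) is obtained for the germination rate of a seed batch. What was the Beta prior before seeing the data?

Beta(8, 28)

A Beta(α, β) prior with s successes and f failures in binomial data gives a Beta(α+s, β+f) posterior.
So α = 13 − 5 = 8 and β = 41 − 13 = 28.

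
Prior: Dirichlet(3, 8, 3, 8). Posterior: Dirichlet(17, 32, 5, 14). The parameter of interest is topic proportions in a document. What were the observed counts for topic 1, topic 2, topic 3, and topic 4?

counts (14, 24, 2, 6)

For a Dirichlet(α) prior with multinomial counts c, the posterior is Dirichlet(α + c) componentwise.
Counts are posterior − prior componentwise: 17−3=14, 32−8=24, 5−3=2, 14−8=6.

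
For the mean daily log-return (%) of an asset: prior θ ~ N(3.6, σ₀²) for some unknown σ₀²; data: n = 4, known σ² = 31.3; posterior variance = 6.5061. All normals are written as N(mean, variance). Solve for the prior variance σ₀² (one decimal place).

σ₀² = 38.6

Posterior precision equals prior precision plus data precision: 1/σ_n² = 1/σ₀² + n/σ².
So 1/σ₀² = 1/6.5061 − 4/31.3 = 0.153702 − 0.127796 = 0.025906.
Hence σ₀² = 1/0.025906 ≈ 38.6.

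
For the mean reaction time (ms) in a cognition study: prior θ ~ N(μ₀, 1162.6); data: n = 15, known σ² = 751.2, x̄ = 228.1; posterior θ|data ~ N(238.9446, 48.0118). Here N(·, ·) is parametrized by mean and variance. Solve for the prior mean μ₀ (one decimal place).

With known observation variance, the Normal–Normal posterior has precision τ_n = τ₀ + n/σ² and mean μ_n = (τ₀μ₀ + (n/σ²)x̄)/τ_n.
Here τ₀ = 1/1162.6 = 0.000860 and τ_data = 15/751.2 = 0.019968, so τ_n = 0.020828.
Rearranging for μ₀: μ₀ = (μ_n·τ_n − τ_data·x̄)/τ₀ = (238.9446·0.020828 − 0.019968·228.1) / 0.000860 = 0.422037/0.000860 ≈ 490.7.

μ₀ = 490.7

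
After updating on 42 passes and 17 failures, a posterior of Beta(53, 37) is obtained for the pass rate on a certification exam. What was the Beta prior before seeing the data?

Beta is conjugate to the binomial likelihood: posterior = Beta(a+s, b+f).
So a = 53 − 42 = 11 and b = 37 − 17 = 20.

Beta(11, 20)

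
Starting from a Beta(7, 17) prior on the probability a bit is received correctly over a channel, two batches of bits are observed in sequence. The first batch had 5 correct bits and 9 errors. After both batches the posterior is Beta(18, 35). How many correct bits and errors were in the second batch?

6 correct bits and 9 errors

Because Beta–binomial updating is additive in the counts, the combined data contributed (α_post−α_prior, β_post−β_prior) successes and failures.
Total across both batches: 18−7=11 correct bits, 35−17=18 errors.
Subtract the first batch: 11−5=6 correct bits and 18−9=9 errors.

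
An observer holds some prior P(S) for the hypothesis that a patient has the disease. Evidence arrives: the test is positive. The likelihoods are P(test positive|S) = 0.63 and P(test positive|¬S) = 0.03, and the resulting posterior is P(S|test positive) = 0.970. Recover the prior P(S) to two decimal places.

P(S) = 0.61

Bayes' rule in odds form gives O(S|E) = O(S)·[P(E|S)/P(E|¬S)], hence O(S) = O(S|E)/LR.
Posterior odds = 0.970/(1−0.970) = 32.3333. LR = 0.63/0.03 = 21.0000.
Prior odds = 32.3333/21.0000 = 1.5397, so P(S) = 1.5397/(1+1.5397) ≈ 0.61.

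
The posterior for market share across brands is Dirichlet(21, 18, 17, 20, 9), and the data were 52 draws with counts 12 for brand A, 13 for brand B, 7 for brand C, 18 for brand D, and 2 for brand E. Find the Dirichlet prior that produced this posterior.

For a Dirichlet(α) prior with multinomial counts c, the posterior is Dirichlet(α + c) componentwise.
Subtract each count from the matching posterior parameter: 21−12=9, 18−13=5, 17−7=10, 20−18=2, 9−2=7.

Dirichlet(9, 5, 10, 2, 7)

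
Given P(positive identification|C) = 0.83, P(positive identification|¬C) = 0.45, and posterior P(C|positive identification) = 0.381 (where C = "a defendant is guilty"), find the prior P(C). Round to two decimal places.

P(C) = 0.25

In odds form, posterior odds = prior odds × likelihood ratio, so prior odds = posterior odds ÷ LR.
Posterior odds = 0.381/(1−0.381) = 0.6155. LR = 0.83/0.45 = 1.8444.
Prior odds = 0.6155/1.8444 = 0.3337, so P(C) = 0.3337/(1+0.3337) ≈ 0.25.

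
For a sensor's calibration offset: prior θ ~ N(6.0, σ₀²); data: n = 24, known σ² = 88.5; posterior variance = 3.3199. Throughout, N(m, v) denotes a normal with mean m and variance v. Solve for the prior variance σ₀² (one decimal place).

σ₀² = 33.3

Posterior precision equals prior precision plus data precision: 1/σ_n² = 1/σ₀² + n/σ².
So 1/σ₀² = 1/3.3199 − 24/88.5 = 0.301214 − 0.271186 = 0.030028.
Hence σ₀² = 1/0.030028 ≈ 33.3.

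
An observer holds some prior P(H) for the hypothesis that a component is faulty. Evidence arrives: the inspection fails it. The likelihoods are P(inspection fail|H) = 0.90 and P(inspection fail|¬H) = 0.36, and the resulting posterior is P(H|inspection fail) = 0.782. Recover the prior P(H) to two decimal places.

In odds form, posterior odds = prior odds × likelihood ratio, so prior odds = posterior odds ÷ LR.
Posterior odds = 0.782/(1−0.782) = 3.5872. LR = 0.90/0.36 = 2.5000.
Prior odds = 3.5872/2.5000 = 1.4349, so P(H) = 1.4349/(1+1.4349) ≈ 0.59.

P(H) = 0.59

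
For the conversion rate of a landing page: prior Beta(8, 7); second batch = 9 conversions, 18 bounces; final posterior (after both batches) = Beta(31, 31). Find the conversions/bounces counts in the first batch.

Because Beta–binomial updating is additive in the counts, the combined data contributed (α_post−α_prior, β_post−β_prior) successes and failures.
Total across both batches: 31−8=23 conversions, 31−7=24 bounces.
Subtract the second batch: 23−9=14 conversions and 24−18=6 bounces.

14 conversions and 6 bounces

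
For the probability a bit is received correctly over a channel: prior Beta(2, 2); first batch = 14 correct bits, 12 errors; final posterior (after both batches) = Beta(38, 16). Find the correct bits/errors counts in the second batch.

Because Beta–binomial updating is additive in the counts, the combined data contributed (α_post−α_prior, β_post−β_prior) successes and failures.
Total across both batches: 38−2=36 correct bits, 16−2=14 errors.
Subtract the first batch: 36−14=22 correct bits and 14−12=2 errors.

22 correct bits and 2 errors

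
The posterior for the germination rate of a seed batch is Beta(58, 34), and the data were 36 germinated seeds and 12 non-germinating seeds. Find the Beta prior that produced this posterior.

Beta(22, 22)

Under Beta–binomial conjugacy the posterior parameters are (α+s, β+f).
Subtract the data counts: 58−36=22, 34−12=22.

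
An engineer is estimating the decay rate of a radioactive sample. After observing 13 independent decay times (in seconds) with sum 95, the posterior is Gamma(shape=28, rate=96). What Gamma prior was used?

Gamma(shape=15, rate=1)

For an exponential likelihood with a Gamma(α, β) prior on the rate, n observations with total T give posterior Gamma(α+n, β+T).
So α = 28 − 13 = 15 and β = 96 − 95 = 1.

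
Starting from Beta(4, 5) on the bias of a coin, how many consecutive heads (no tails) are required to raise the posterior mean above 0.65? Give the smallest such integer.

k = 6

After k heads and 0 tails the posterior is Beta(4+k, 5), with mean (4+k)/(4+5+k).
Set (4+k)/(9+k) > 0.65 and solve: k > (0.65·9 − 4)/(1 − 0.65) = 5.286.
The smallest integer exceeding 5.286 is 6, and checking k=6: (10)/(15) = 0.6667 > 0.65.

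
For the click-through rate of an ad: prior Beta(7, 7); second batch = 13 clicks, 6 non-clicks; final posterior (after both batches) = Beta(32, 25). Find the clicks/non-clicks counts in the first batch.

12 clicks and 12 non-clicks

Because Beta–binomial updating is additive in the counts, the combined data contributed (α_post−α_prior, β_post−β_prior) successes and failures.
Total across both batches: 32−7=25 clicks, 25−7=18 non-clicks.
Subtract the second batch: 25−13=12 clicks and 18−6=12 non-clicks.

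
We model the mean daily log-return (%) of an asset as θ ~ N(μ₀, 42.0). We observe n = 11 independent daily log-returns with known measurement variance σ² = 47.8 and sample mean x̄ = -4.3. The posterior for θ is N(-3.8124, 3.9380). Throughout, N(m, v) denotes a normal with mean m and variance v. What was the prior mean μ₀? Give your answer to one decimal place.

μ₀ = 0.9

The posterior mean is a precision-weighted average: μ_n = (τ₀μ₀ + τ_data·x̄)/(τ₀+τ_data), with τ₀=1/σ₀² and τ_data=n/σ².
Here τ₀ = 1/42.0 = 0.023810 and τ_data = 11/47.8 = 0.230126, so τ_n = 0.253936.
Rearranging for μ₀: μ₀ = (μ_n·τ_n − τ_data·x̄)/τ₀ = (-3.8124·0.253936 − 0.230126·-4.3) / 0.023810 = 0.021436/0.023810 ≈ 0.9.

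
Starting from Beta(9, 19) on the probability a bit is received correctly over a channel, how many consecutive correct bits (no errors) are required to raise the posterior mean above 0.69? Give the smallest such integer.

After k correct bits and 0 errors the posterior is Beta(9+k, 19), with mean (9+k)/(9+19+k).
Set (9+k)/(28+k) > 0.69 and solve: k > (0.69·28 − 9)/(1 − 0.69) = 33.290.
The smallest integer exceeding 33.290 is 34.

k = 34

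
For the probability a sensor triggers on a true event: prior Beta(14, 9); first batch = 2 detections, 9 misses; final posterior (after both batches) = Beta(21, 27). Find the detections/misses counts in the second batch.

Sequential conjugate updates are equivalent to a single update on the pooled data, so total successes = posterior α − prior α and total failures = posterior β − prior β.
Total across both batches: 21−14=7 detections, 27−9=18 misses.
Subtract the first batch: 7−2=5 detections and 18−9=9 misses.

5 detections and 9 misses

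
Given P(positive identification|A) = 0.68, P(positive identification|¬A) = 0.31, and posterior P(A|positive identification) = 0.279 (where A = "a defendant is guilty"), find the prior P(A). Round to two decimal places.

Bayes' rule in odds form gives O(A|E) = O(A)·[P(E|A)/P(E|¬A)], hence O(A) = O(A|E)/LR.
Posterior odds = 0.279/(1−0.279) = 0.3870. LR = 0.68/0.31 = 2.1935.
Prior odds = 0.3870/2.1935 = 0.1764, so P(A) = 0.1764/(1+0.1764) ≈ 0.15.

P(A) = 0.15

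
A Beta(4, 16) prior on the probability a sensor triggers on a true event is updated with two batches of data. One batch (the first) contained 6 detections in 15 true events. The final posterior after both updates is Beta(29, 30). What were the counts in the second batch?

Because Beta–binomial updating is additive in the counts, the combined data contributed (α_post−α_prior, β_post−β_prior) successes and failures.
Total across both batches: 29−4=25 detections, 30−16=14 misses.
Subtract the first batch: 25−6=19 detections and 14−9=5 misses.

19 detections and 5 misses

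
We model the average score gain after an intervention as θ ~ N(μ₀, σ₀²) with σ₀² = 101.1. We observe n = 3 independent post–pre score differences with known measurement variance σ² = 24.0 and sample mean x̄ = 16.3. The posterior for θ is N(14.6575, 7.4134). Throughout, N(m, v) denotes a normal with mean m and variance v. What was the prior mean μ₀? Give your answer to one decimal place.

With known observation variance, the Normal–Normal posterior has precision τ_n = τ₀ + n/σ² and mean μ_n = (τ₀μ₀ + (n/σ²)x̄)/τ_n.
Here τ₀ = 1/101.1 = 0.009891 and τ_data = 3/24.0 = 0.125000, so τ_n = 0.134891.
Rearranging for μ₀: μ₀ = (μ_n·τ_n − τ_data·x̄)/τ₀ = (14.6575·0.134891 − 0.125000·16.3) / 0.009891 = -0.060335/0.009891 ≈ -6.1.

μ₀ = -6.1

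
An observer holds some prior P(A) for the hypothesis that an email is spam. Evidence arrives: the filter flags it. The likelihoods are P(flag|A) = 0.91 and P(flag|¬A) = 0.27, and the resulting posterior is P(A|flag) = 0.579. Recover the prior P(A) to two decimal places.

P(A) = 0.29

In odds form, posterior odds = prior odds × likelihood ratio, so prior odds = posterior odds ÷ LR.
Posterior odds = 0.579/(1−0.579) = 1.3753. LR = 0.91/0.27 = 3.3704.
Prior odds = 1.3753/3.3704 = 0.4081, so P(A) = 0.4081/(1+0.4081) ≈ 0.29.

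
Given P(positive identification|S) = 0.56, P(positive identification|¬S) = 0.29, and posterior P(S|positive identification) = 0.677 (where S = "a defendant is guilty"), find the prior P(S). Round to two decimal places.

P(S) = 0.52

In odds form, posterior odds = prior odds × likelihood ratio, so prior odds = posterior odds ÷ LR.
Posterior odds = 0.677/(1−0.677) = 2.0960. LR = 0.56/0.29 = 1.9310.
Prior odds = 2.0960/1.9310 = 1.0854, so P(S) = 1.0854/(1+1.0854) ≈ 0.52.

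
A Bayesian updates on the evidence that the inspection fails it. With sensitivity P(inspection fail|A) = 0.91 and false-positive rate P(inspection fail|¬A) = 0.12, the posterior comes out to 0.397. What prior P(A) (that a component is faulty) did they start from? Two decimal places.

P(A) = 0.08

Bayes' rule in odds form gives O(A|E) = O(A)·[P(E|A)/P(E|¬A)], hence O(A) = O(A|E)/LR.
Posterior odds = 0.397/(1−0.397) = 0.6584. LR = 0.91/0.12 = 7.5833.
Prior odds = 0.6584/7.5833 = 0.0868, so P(A) = 0.0868/(1+0.0868) ≈ 0.08.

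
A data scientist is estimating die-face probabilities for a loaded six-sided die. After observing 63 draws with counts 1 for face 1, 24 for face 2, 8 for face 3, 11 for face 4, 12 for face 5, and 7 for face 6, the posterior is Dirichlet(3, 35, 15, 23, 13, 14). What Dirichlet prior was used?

For a Dirichlet(α) prior with multinomial counts c, the posterior is Dirichlet(α + c) componentwise.
Subtract each count from the matching posterior parameter: 3−1=2, 35−24=11, 15−8=7, 23−11=12, 13−12=1, 14−7=7.

Dirichlet(2, 11, 7, 12, 1, 7)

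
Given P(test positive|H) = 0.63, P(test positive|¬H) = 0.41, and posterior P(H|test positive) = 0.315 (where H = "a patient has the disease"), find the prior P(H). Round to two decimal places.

Bayes' rule in odds form gives O(H|E) = O(H)·[P(E|H)/P(E|¬H)], hence O(H) = O(H|E)/LR.
Posterior odds = 0.315/(1−0.315) = 0.4599. LR = 0.63/0.41 = 1.5366.
Prior odds = 0.4599/1.5366 = 0.2993, so P(H) = 0.2993/(1+0.2993) ≈ 0.23.

P(H) = 0.23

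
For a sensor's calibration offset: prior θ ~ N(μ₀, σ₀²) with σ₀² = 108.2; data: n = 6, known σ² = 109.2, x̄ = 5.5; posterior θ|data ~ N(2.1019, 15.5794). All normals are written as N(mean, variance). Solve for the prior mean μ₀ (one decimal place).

The posterior mean is a precision-weighted average: μ_n = (τ₀μ₀ + τ_data·x̄)/(τ₀+τ_data), with τ₀=1/σ₀² and τ_data=n/σ².
Here τ₀ = 1/108.2 = 0.009242 and τ_data = 6/109.2 = 0.054945, so τ_n = 0.064187.
Rearranging for μ₀: μ₀ = (μ_n·τ_n − τ_data·x̄)/τ₀ = (2.1019·0.064187 − 0.054945·5.5) / 0.009242 = -0.167283/0.009242 ≈ -18.1.

μ₀ = -18.1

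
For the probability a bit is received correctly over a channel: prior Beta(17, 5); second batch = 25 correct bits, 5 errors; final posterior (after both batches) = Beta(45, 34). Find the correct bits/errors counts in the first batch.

3 correct bits and 24 errors

Because Beta–binomial updating is additive in the counts, the combined data contributed (α_post−α_prior, β_post−β_prior) successes and failures.
Total across both batches: 45−17=28 correct bits, 34−5=29 errors.
Subtract the second batch: 28−25=3 correct bits and 29−5=24 errors.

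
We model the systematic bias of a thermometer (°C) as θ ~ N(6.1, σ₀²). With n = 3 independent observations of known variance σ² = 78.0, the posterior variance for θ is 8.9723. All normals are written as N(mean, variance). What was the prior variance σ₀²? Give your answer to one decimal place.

σ₀² = 13.7

Posterior precision equals prior precision plus data precision: 1/σ_n² = 1/σ₀² + n/σ².
So 1/σ₀² = 1/8.9723 − 3/78.0 = 0.111454 − 0.038462 = 0.072992.
Hence σ₀² = 1/0.072992 ≈ 13.7.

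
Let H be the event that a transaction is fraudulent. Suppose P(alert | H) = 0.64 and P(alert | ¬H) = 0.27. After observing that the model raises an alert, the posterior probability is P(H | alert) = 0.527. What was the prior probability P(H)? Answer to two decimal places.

P(H) = 0.32

Bayes' rule in odds form gives O(H|E) = O(H)·[P(E|H)/P(E|¬H)], hence O(H) = O(H|E)/LR.
Posterior odds = 0.527/(1−0.527) = 1.1142. LR = 0.64/0.27 = 2.3704.
Prior odds = 1.1142/2.3704 = 0.4700, so P(H) = 0.4700/(1+0.4700) ≈ 0.32.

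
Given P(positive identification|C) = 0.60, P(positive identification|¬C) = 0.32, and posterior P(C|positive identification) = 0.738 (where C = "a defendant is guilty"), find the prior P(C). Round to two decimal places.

In odds form, posterior odds = prior odds × likelihood ratio, so prior odds = posterior odds ÷ LR.
Posterior odds = 0.738/(1−0.738) = 2.8168. LR = 0.60/0.32 = 1.8750.
Prior odds = 2.8168/1.8750 = 1.5023, so P(C) = 1.5023/(1+1.5023) ≈ 0.60.

P(C) = 0.60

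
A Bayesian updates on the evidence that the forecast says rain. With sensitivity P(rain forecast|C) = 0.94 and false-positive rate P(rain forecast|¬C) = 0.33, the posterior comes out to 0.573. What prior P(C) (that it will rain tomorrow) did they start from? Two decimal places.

In odds form, posterior odds = prior odds × likelihood ratio, so prior odds = posterior odds ÷ LR.
Posterior odds = 0.573/(1−0.573) = 1.3419. LR = 0.94/0.33 = 2.8485.
Prior odds = 1.3419/2.8485 = 0.4711, so P(C) = 0.4711/(1+0.4711) ≈ 0.32.

P(C) = 0.32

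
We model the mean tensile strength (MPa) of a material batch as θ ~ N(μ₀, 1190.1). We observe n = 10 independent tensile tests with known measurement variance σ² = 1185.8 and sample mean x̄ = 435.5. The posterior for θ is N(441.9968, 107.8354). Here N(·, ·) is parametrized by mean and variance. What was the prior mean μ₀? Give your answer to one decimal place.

μ₀ = 507.2

The posterior mean is a precision-weighted average: μ_n = (τ₀μ₀ + τ_data·x̄)/(τ₀+τ_data), with τ₀=1/σ₀² and τ_data=n/σ².
Here τ₀ = 1/1190.1 = 0.000840 and τ_data = 10/1185.8 = 0.008433, so τ_n = 0.009273.
Rearranging for μ₀: μ₀ = (μ_n·τ_n − τ_data·x̄)/τ₀ = (441.9968·0.009273 − 0.008433·435.5) / 0.000840 = 0.426065/0.000840 ≈ 507.2.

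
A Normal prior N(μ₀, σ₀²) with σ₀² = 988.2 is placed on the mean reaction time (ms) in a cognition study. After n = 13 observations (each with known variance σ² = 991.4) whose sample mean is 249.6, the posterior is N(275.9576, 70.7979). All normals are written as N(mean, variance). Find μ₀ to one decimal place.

With known observation variance, the Normal–Normal posterior has precision τ_n = τ₀ + n/σ² and mean μ_n = (τ₀μ₀ + (n/σ²)x̄)/τ_n.
Here τ₀ = 1/988.2 = 0.001012 and τ_data = 13/991.4 = 0.013113, so τ_n = 0.014125.
Rearranging for μ₀: μ₀ = (μ_n·τ_n − τ_data·x̄)/τ₀ = (275.9576·0.014125 − 0.013113·249.6) / 0.001012 = 0.624896/0.001012 ≈ 617.5.

μ₀ = 617.5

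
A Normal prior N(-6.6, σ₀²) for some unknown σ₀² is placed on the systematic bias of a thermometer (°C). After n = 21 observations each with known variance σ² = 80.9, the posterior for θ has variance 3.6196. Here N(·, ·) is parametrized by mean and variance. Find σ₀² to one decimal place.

σ₀² = 59.9

Posterior precision equals prior precision plus data precision: 1/σ_n² = 1/σ₀² + n/σ².
So 1/σ₀² = 1/3.6196 − 21/80.9 = 0.276274 − 0.259580 = 0.016694.
Hence σ₀² = 1/0.016694 ≈ 59.9.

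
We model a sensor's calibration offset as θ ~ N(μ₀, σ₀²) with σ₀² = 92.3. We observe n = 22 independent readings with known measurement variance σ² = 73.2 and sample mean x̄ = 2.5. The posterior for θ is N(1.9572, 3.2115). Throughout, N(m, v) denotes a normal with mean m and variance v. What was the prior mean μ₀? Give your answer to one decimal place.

μ₀ = -13.1

With known observation variance, the Normal–Normal posterior has precision τ_n = τ₀ + n/σ² and mean μ_n = (τ₀μ₀ + (n/σ²)x̄)/τ_n.
Here τ₀ = 1/92.3 = 0.010834 and τ_data = 22/73.2 = 0.300546, so τ_n = 0.311380.
Rearranging for μ₀: μ₀ = (μ_n·τ_n − τ_data·x̄)/τ₀ = (1.9572·0.311380 − 0.300546·2.5) / 0.010834 = -0.141932/0.010834 ≈ -13.1.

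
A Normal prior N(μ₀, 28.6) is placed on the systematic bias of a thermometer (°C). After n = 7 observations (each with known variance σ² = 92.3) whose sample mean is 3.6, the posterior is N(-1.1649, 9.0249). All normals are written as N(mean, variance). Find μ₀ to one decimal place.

μ₀ = -11.5

With known observation variance, the Normal–Normal posterior has precision τ_n = τ₀ + n/σ² and mean μ_n = (τ₀μ₀ + (n/σ²)x̄)/τ_n.
Here τ₀ = 1/28.6 = 0.034965 and τ_data = 7/92.3 = 0.075840, so τ_n = 0.110805.
Rearranging for μ₀: μ₀ = (μ_n·τ_n − τ_data·x̄)/τ₀ = (-1.1649·0.110805 − 0.075840·3.6) / 0.034965 = -0.402101/0.034965 ≈ -11.5.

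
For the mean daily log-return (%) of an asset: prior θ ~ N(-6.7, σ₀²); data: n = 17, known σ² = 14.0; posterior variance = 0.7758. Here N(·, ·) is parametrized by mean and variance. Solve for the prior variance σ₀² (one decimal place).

σ₀² = 13.4

For the Normal–Normal model with known σ², precisions add: τ_n = τ₀ + n/σ².
So 1/σ₀² = 1/0.7758 − 17/14.0 = 1.288992 − 1.214286 = 0.074706.
Hence σ₀² = 1/0.074706 ≈ 13.4.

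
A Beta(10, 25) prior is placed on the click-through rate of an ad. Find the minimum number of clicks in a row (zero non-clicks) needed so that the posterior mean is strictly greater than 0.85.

k = 132

After k clicks and 0 non-clicks the posterior is Beta(10+k, 25), with mean (10+k)/(10+25+k).
Set (10+k)/(35+k) > 0.85 and solve: k > (0.85·35 − 10)/(1 − 0.85) = 131.667.
The smallest integer exceeding 131.667 is 132, and checking k=132: (142)/(167) = 0.8503 > 0.85.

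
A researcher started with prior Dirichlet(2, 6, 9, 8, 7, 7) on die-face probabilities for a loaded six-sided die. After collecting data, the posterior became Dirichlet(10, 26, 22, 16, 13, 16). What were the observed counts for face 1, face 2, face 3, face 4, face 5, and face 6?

counts (8, 20, 13, 8, 6, 9)

For a Dirichlet(α) prior with multinomial counts c, the posterior is Dirichlet(α + c) componentwise.
Counts are posterior − prior componentwise: 10−2=8, 26−6=20, 22−9=13, 16−8=8, 13−7=6, 16−7=9.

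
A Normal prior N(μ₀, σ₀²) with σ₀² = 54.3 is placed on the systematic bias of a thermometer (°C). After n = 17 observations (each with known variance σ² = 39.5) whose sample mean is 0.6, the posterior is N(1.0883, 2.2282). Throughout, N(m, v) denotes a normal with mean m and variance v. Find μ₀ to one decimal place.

μ₀ = 12.5

With known observation variance, the Normal–Normal posterior has precision τ_n = τ₀ + n/σ² and mean μ_n = (τ₀μ₀ + (n/σ²)x̄)/τ_n.
Here τ₀ = 1/54.3 = 0.018416 and τ_data = 17/39.5 = 0.430380, so τ_n = 0.448796.
Rearranging for μ₀: μ₀ = (μ_n·τ_n − τ_data·x̄)/τ₀ = (1.0883·0.448796 − 0.430380·0.6) / 0.018416 = 0.230197/0.018416 ≈ 12.5.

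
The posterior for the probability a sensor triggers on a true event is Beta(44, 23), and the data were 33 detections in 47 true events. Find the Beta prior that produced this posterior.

Beta(11, 9)

Beta is conjugate to the binomial likelihood: posterior = Beta(a+s, b+f).
Subtract the data counts: 44−33=11, 23−14=9.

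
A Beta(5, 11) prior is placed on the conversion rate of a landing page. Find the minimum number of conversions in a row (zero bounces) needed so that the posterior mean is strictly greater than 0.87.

After k conversions and 0 bounces the posterior is Beta(5+k, 11), with mean (5+k)/(5+11+k).
Set (5+k)/(16+k) > 0.87 and solve: k > (0.87·16 − 5)/(1 − 0.87) = 68.615.
The smallest integer exceeding 68.615 is 69.

k = 69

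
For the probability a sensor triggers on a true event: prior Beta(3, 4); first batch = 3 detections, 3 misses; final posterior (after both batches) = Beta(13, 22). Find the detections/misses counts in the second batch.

7 detections and 15 misses

Sequential conjugate updates are equivalent to a single update on the pooled data, so total successes = posterior α − prior α and total failures = posterior β − prior β.
Total across both batches: 13−3=10 detections, 22−4=18 misses.
Subtract the first batch: 10−3=7 detections and 18−3=15 misses.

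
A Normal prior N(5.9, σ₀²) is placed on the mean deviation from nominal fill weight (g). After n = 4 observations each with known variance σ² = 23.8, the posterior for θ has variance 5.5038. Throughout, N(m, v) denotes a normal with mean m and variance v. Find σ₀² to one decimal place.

σ₀² = 73.4

For the Normal–Normal model with known σ², precisions add: τ_n = τ₀ + n/σ².
So 1/σ₀² = 1/5.5038 − 4/23.8 = 0.181693 − 0.168067 = 0.013626.
Hence σ₀² = 1/0.013626 ≈ 73.4.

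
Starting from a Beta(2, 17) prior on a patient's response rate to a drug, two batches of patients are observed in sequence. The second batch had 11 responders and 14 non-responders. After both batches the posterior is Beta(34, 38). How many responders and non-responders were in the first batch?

Because Beta–binomial updating is additive in the counts, the combined data contributed (α_post−α_prior, β_post−β_prior) successes and failures.
Total across both batches: 34−2=32 responders, 38−17=21 non-responders.
Subtract the second batch: 32−11=21 responders and 21−14=7 non-responders.

21 responders and 7 non-responders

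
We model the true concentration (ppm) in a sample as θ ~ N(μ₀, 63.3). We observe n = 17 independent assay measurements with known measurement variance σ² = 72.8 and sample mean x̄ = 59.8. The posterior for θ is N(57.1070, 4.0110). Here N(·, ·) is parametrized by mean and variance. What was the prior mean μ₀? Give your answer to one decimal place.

With known observation variance, the Normal–Normal posterior has precision τ_n = τ₀ + n/σ² and mean μ_n = (τ₀μ₀ + (n/σ²)x̄)/τ_n.
Here τ₀ = 1/63.3 = 0.015798 and τ_data = 17/72.8 = 0.233516, so τ_n = 0.249314.
Rearranging for μ₀: μ₀ = (μ_n·τ_n − τ_data·x̄)/τ₀ = (57.1070·0.249314 − 0.233516·59.8) / 0.015798 = 0.273318/0.015798 ≈ 17.3.

μ₀ = 17.3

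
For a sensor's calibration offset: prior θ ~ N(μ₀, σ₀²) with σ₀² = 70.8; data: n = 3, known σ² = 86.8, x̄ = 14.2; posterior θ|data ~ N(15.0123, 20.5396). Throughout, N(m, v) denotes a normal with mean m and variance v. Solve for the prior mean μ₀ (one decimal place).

The posterior mean is a precision-weighted average: μ_n = (τ₀μ₀ + τ_data·x̄)/(τ₀+τ_data), with τ₀=1/σ₀² and τ_data=n/σ².
Here τ₀ = 1/70.8 = 0.014124 and τ_data = 3/86.8 = 0.034562, so τ_n = 0.048686.
Rearranging for μ₀: μ₀ = (μ_n·τ_n − τ_data·x̄)/τ₀ = (15.0123·0.048686 − 0.034562·14.2) / 0.014124 = 0.240108/0.014124 ≈ 17.0.

μ₀ = 17.0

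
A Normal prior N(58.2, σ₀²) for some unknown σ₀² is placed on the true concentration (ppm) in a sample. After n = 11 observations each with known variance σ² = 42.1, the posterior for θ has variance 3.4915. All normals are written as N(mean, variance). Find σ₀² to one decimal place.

σ₀² = 39.8

For the Normal–Normal model with known σ², precisions add: τ_n = τ₀ + n/σ².
So 1/σ₀² = 1/3.4915 − 11/42.1 = 0.286410 − 0.261283 = 0.025127.
Hence σ₀² = 1/0.025127 ≈ 39.8.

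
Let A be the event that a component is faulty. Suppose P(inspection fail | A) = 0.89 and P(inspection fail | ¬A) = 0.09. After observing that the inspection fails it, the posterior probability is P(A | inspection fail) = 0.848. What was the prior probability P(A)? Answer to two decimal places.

Bayes' rule in odds form gives O(A|E) = O(A)·[P(E|A)/P(E|¬A)], hence O(A) = O(A|E)/LR.
Posterior odds = 0.848/(1−0.848) = 5.5789. LR = 0.89/0.09 = 9.8889.
Prior odds = 5.5789/9.8889 = 0.5642, so P(A) = 0.5642/(1+0.5642) ≈ 0.36.

P(A) = 0.36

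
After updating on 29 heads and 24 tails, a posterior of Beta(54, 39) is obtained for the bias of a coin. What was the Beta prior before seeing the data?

Beta is conjugate to the binomial likelihood: posterior = Beta(a+s, b+f).
So a = 54 − 29 = 25 and b = 39 − 24 = 15.

Beta(25, 15)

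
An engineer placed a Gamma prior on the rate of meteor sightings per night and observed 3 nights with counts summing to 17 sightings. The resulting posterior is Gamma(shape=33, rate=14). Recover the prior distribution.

A Gamma(α, β) prior (rate parametrization) on a Poisson rate with n observations summing to S gives posterior Gamma(α+S, β+n).
So α = 33 − 17 = 16 and β = 14 − 3 = 11.

Gamma(shape=16, rate=11)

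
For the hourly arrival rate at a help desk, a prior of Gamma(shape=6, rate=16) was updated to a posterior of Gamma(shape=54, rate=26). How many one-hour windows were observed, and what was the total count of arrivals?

n = 10 one-hour windows with total 48 arrivals

A Gamma(α, β) prior (rate parametrization) on a Poisson rate with n observations summing to S gives posterior Gamma(α+S, β+n).
Matching: Σxᵢ = 54 − 6 = 48 and n = 26 − 16 = 10.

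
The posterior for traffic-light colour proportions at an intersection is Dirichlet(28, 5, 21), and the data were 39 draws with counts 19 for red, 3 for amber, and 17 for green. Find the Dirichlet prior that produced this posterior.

Dirichlet(9, 2, 4)

For a Dirichlet(α) prior with multinomial counts c, the posterior is Dirichlet(α + c) componentwise.
Subtract each count from the matching posterior parameter: 28−19=9, 5−3=2, 21−17=4.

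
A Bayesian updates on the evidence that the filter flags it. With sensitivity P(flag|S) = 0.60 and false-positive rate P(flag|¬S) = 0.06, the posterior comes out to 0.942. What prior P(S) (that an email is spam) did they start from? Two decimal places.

Bayes' rule in odds form gives O(S|E) = O(S)·[P(E|S)/P(E|¬S)], hence O(S) = O(S|E)/LR.
Posterior odds = 0.942/(1−0.942) = 16.2414. LR = 0.60/0.06 = 10.0000.
Prior odds = 16.2414/10.0000 = 1.6241, so P(S) = 1.6241/(1+1.6241) ≈ 0.62.

P(S) = 0.62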